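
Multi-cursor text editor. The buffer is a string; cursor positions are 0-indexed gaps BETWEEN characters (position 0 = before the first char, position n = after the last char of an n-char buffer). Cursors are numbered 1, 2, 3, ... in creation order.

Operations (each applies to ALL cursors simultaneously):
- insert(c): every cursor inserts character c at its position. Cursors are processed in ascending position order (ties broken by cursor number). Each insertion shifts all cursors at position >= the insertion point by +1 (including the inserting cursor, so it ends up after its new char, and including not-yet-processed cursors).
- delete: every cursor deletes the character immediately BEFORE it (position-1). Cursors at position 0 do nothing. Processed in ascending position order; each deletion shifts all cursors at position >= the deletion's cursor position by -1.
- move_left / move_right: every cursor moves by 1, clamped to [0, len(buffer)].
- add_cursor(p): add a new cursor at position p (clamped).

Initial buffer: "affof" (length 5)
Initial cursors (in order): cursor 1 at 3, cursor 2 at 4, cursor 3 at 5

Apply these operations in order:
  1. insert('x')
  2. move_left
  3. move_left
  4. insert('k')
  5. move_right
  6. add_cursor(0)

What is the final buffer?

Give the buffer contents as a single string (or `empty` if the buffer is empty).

After op 1 (insert('x')): buffer="affxoxfx" (len 8), cursors c1@4 c2@6 c3@8, authorship ...1.2.3
After op 2 (move_left): buffer="affxoxfx" (len 8), cursors c1@3 c2@5 c3@7, authorship ...1.2.3
After op 3 (move_left): buffer="affxoxfx" (len 8), cursors c1@2 c2@4 c3@6, authorship ...1.2.3
After op 4 (insert('k')): buffer="afkfxkoxkfx" (len 11), cursors c1@3 c2@6 c3@9, authorship ..1.12.23.3
After op 5 (move_right): buffer="afkfxkoxkfx" (len 11), cursors c1@4 c2@7 c3@10, authorship ..1.12.23.3
After op 6 (add_cursor(0)): buffer="afkfxkoxkfx" (len 11), cursors c4@0 c1@4 c2@7 c3@10, authorship ..1.12.23.3

Answer: afkfxkoxkfx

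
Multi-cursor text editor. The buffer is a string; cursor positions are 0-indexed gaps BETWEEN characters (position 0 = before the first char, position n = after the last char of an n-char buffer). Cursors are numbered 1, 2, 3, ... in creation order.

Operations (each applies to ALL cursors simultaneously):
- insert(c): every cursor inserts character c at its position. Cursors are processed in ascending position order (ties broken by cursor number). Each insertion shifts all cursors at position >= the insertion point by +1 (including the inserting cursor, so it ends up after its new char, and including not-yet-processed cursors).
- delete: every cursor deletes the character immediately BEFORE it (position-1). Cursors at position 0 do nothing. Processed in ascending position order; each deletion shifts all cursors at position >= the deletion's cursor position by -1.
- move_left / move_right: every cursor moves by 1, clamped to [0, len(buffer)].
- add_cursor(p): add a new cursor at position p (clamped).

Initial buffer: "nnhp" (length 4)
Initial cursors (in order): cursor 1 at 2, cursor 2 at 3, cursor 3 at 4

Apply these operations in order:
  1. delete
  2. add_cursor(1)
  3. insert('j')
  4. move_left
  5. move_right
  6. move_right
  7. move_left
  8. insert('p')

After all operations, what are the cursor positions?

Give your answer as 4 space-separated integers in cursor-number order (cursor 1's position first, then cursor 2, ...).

Answer: 8 8 8 8

Derivation:
After op 1 (delete): buffer="n" (len 1), cursors c1@1 c2@1 c3@1, authorship .
After op 2 (add_cursor(1)): buffer="n" (len 1), cursors c1@1 c2@1 c3@1 c4@1, authorship .
After op 3 (insert('j')): buffer="njjjj" (len 5), cursors c1@5 c2@5 c3@5 c4@5, authorship .1234
After op 4 (move_left): buffer="njjjj" (len 5), cursors c1@4 c2@4 c3@4 c4@4, authorship .1234
After op 5 (move_right): buffer="njjjj" (len 5), cursors c1@5 c2@5 c3@5 c4@5, authorship .1234
After op 6 (move_right): buffer="njjjj" (len 5), cursors c1@5 c2@5 c3@5 c4@5, authorship .1234
After op 7 (move_left): buffer="njjjj" (len 5), cursors c1@4 c2@4 c3@4 c4@4, authorship .1234
After op 8 (insert('p')): buffer="njjjppppj" (len 9), cursors c1@8 c2@8 c3@8 c4@8, authorship .12312344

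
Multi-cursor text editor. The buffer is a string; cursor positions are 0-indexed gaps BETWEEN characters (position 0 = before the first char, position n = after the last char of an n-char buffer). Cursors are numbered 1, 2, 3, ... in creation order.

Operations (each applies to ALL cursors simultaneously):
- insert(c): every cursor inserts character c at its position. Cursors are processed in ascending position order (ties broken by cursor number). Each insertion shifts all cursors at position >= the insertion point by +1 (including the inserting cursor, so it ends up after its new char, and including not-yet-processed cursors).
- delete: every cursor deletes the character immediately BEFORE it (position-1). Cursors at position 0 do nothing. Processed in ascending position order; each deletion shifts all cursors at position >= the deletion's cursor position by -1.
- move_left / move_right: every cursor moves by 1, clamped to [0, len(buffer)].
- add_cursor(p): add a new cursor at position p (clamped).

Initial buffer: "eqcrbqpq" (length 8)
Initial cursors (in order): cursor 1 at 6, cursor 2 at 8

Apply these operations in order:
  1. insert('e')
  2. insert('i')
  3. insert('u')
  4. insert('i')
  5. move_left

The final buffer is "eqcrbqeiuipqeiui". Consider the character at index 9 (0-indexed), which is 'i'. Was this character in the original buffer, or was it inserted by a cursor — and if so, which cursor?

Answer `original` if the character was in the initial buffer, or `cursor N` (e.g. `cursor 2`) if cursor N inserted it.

After op 1 (insert('e')): buffer="eqcrbqepqe" (len 10), cursors c1@7 c2@10, authorship ......1..2
After op 2 (insert('i')): buffer="eqcrbqeipqei" (len 12), cursors c1@8 c2@12, authorship ......11..22
After op 3 (insert('u')): buffer="eqcrbqeiupqeiu" (len 14), cursors c1@9 c2@14, authorship ......111..222
After op 4 (insert('i')): buffer="eqcrbqeiuipqeiui" (len 16), cursors c1@10 c2@16, authorship ......1111..2222
After op 5 (move_left): buffer="eqcrbqeiuipqeiui" (len 16), cursors c1@9 c2@15, authorship ......1111..2222
Authorship (.=original, N=cursor N): . . . . . . 1 1 1 1 . . 2 2 2 2
Index 9: author = 1

Answer: cursor 1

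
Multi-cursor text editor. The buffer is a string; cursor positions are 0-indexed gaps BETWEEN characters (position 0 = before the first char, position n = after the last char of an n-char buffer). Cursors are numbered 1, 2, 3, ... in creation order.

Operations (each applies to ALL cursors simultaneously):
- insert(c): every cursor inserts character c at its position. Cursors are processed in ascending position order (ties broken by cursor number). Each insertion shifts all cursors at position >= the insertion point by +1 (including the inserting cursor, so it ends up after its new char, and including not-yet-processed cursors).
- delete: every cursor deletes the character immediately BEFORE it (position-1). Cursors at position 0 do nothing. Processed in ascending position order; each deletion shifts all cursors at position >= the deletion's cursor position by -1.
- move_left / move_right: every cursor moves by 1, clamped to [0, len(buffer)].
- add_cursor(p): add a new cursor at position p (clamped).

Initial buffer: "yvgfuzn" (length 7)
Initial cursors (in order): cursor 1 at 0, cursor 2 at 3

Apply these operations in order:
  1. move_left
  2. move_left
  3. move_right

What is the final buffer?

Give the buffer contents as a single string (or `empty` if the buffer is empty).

Answer: yvgfuzn

Derivation:
After op 1 (move_left): buffer="yvgfuzn" (len 7), cursors c1@0 c2@2, authorship .......
After op 2 (move_left): buffer="yvgfuzn" (len 7), cursors c1@0 c2@1, authorship .......
After op 3 (move_right): buffer="yvgfuzn" (len 7), cursors c1@1 c2@2, authorship .......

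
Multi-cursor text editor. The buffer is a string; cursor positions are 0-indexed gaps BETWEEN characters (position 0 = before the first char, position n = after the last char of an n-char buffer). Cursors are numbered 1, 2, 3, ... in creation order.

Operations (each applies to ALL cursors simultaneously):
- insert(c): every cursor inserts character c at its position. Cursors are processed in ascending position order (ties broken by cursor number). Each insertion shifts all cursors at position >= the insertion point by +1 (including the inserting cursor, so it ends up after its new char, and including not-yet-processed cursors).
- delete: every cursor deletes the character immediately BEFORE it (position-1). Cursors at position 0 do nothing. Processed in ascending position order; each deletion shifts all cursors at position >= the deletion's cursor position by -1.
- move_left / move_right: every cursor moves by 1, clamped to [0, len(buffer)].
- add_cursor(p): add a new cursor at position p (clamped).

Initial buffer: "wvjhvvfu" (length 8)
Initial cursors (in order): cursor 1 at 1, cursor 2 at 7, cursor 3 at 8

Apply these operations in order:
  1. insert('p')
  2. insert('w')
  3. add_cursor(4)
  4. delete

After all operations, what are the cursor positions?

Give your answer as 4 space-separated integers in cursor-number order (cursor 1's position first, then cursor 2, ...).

After op 1 (insert('p')): buffer="wpvjhvvfpup" (len 11), cursors c1@2 c2@9 c3@11, authorship .1......2.3
After op 2 (insert('w')): buffer="wpwvjhvvfpwupw" (len 14), cursors c1@3 c2@11 c3@14, authorship .11......22.33
After op 3 (add_cursor(4)): buffer="wpwvjhvvfpwupw" (len 14), cursors c1@3 c4@4 c2@11 c3@14, authorship .11......22.33
After op 4 (delete): buffer="wpjhvvfpup" (len 10), cursors c1@2 c4@2 c2@8 c3@10, authorship .1.....2.3

Answer: 2 8 10 2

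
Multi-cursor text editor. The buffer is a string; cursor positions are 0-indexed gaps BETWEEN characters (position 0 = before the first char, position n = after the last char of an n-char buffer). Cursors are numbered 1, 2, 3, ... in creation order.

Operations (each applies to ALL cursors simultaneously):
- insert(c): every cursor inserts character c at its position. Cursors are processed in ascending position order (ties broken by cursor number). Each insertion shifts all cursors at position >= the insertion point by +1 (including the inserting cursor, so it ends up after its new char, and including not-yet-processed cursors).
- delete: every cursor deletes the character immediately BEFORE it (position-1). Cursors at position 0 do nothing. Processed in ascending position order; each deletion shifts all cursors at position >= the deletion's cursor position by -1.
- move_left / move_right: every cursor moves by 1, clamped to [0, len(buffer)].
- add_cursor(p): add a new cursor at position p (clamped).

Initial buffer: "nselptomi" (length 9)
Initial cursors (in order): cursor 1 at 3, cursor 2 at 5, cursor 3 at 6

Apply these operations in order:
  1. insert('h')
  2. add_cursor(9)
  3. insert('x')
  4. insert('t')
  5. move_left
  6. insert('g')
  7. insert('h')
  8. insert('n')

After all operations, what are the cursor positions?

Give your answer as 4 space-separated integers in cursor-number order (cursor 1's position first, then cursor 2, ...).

Answer: 8 16 28 28

Derivation:
After op 1 (insert('h')): buffer="nsehlphthomi" (len 12), cursors c1@4 c2@7 c3@9, authorship ...1..2.3...
After op 2 (add_cursor(9)): buffer="nsehlphthomi" (len 12), cursors c1@4 c2@7 c3@9 c4@9, authorship ...1..2.3...
After op 3 (insert('x')): buffer="nsehxlphxthxxomi" (len 16), cursors c1@5 c2@9 c3@13 c4@13, authorship ...11..22.334...
After op 4 (insert('t')): buffer="nsehxtlphxtthxxttomi" (len 20), cursors c1@6 c2@11 c3@17 c4@17, authorship ...111..222.33434...
After op 5 (move_left): buffer="nsehxtlphxtthxxttomi" (len 20), cursors c1@5 c2@10 c3@16 c4@16, authorship ...111..222.33434...
After op 6 (insert('g')): buffer="nsehxgtlphxgtthxxtggtomi" (len 24), cursors c1@6 c2@12 c3@20 c4@20, authorship ...1111..2222.3343344...
After op 7 (insert('h')): buffer="nsehxghtlphxghtthxxtgghhtomi" (len 28), cursors c1@7 c2@14 c3@24 c4@24, authorship ...11111..22222.334334344...
After op 8 (insert('n')): buffer="nsehxghntlphxghntthxxtgghhnntomi" (len 32), cursors c1@8 c2@16 c3@28 c4@28, authorship ...111111..222222.33433434344...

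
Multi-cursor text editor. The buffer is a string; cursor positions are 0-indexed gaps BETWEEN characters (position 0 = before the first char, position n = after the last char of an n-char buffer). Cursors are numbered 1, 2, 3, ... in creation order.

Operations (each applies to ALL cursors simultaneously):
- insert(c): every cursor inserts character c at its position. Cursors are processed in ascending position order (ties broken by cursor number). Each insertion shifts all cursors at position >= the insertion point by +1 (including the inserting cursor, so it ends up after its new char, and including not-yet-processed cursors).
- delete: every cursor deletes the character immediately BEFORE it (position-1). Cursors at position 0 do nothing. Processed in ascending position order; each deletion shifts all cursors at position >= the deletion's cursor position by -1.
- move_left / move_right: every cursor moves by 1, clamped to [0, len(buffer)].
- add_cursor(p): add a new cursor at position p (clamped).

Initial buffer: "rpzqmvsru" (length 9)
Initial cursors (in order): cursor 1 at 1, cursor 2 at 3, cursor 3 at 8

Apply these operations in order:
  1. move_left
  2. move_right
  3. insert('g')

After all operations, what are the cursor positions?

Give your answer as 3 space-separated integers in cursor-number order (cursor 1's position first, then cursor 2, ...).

After op 1 (move_left): buffer="rpzqmvsru" (len 9), cursors c1@0 c2@2 c3@7, authorship .........
After op 2 (move_right): buffer="rpzqmvsru" (len 9), cursors c1@1 c2@3 c3@8, authorship .........
After op 3 (insert('g')): buffer="rgpzgqmvsrgu" (len 12), cursors c1@2 c2@5 c3@11, authorship .1..2.....3.

Answer: 2 5 11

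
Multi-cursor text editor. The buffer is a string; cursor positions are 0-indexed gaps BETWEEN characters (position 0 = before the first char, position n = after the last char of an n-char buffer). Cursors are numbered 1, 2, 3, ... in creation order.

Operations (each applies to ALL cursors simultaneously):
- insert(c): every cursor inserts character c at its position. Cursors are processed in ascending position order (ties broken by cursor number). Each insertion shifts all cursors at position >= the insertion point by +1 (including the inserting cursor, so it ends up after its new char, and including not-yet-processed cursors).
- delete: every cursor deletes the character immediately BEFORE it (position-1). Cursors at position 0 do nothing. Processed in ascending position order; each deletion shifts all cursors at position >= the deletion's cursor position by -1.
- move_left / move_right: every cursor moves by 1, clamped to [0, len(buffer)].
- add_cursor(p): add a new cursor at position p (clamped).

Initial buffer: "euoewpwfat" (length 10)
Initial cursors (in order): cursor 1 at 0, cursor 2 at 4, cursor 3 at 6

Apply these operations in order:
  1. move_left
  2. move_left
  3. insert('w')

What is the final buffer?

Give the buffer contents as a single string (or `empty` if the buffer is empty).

After op 1 (move_left): buffer="euoewpwfat" (len 10), cursors c1@0 c2@3 c3@5, authorship ..........
After op 2 (move_left): buffer="euoewpwfat" (len 10), cursors c1@0 c2@2 c3@4, authorship ..........
After op 3 (insert('w')): buffer="weuwoewwpwfat" (len 13), cursors c1@1 c2@4 c3@7, authorship 1..2..3......

Answer: weuwoewwpwfat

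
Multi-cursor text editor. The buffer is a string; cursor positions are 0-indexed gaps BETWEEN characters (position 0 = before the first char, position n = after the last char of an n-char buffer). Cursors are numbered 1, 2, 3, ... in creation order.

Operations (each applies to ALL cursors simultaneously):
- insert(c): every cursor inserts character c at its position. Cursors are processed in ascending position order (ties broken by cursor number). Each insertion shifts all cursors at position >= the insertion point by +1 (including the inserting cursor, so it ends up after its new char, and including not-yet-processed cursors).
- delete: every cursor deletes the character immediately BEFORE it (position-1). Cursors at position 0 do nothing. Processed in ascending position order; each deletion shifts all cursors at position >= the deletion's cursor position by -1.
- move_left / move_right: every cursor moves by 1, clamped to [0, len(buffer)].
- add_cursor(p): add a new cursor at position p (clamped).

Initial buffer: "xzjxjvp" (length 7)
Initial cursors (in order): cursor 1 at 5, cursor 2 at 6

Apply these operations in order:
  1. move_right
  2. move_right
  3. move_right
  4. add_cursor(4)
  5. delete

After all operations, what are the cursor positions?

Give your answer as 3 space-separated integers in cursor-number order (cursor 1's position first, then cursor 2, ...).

Answer: 4 4 3

Derivation:
After op 1 (move_right): buffer="xzjxjvp" (len 7), cursors c1@6 c2@7, authorship .......
After op 2 (move_right): buffer="xzjxjvp" (len 7), cursors c1@7 c2@7, authorship .......
After op 3 (move_right): buffer="xzjxjvp" (len 7), cursors c1@7 c2@7, authorship .......
After op 4 (add_cursor(4)): buffer="xzjxjvp" (len 7), cursors c3@4 c1@7 c2@7, authorship .......
After op 5 (delete): buffer="xzjj" (len 4), cursors c3@3 c1@4 c2@4, authorship ....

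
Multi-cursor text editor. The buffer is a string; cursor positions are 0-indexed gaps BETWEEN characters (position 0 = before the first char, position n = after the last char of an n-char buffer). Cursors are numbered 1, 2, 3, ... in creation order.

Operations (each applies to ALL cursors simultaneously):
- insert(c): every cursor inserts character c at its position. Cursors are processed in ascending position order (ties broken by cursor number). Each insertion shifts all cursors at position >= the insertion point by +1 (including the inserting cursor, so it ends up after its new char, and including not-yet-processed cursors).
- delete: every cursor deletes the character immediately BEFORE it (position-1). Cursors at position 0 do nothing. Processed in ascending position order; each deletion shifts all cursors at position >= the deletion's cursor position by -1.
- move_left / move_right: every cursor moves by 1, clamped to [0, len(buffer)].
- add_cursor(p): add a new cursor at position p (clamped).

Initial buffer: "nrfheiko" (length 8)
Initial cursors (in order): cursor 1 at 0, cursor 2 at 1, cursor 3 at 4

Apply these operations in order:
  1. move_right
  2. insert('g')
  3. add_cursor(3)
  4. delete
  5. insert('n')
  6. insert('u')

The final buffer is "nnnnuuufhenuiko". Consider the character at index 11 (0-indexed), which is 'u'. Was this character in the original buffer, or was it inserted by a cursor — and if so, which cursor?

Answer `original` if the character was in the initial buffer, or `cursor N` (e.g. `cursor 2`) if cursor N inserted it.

Answer: cursor 3

Derivation:
After op 1 (move_right): buffer="nrfheiko" (len 8), cursors c1@1 c2@2 c3@5, authorship ........
After op 2 (insert('g')): buffer="ngrgfhegiko" (len 11), cursors c1@2 c2@4 c3@8, authorship .1.2...3...
After op 3 (add_cursor(3)): buffer="ngrgfhegiko" (len 11), cursors c1@2 c4@3 c2@4 c3@8, authorship .1.2...3...
After op 4 (delete): buffer="nfheiko" (len 7), cursors c1@1 c2@1 c4@1 c3@4, authorship .......
After op 5 (insert('n')): buffer="nnnnfheniko" (len 11), cursors c1@4 c2@4 c4@4 c3@8, authorship .124...3...
After op 6 (insert('u')): buffer="nnnnuuufhenuiko" (len 15), cursors c1@7 c2@7 c4@7 c3@12, authorship .124124...33...
Authorship (.=original, N=cursor N): . 1 2 4 1 2 4 . . . 3 3 . . .
Index 11: author = 3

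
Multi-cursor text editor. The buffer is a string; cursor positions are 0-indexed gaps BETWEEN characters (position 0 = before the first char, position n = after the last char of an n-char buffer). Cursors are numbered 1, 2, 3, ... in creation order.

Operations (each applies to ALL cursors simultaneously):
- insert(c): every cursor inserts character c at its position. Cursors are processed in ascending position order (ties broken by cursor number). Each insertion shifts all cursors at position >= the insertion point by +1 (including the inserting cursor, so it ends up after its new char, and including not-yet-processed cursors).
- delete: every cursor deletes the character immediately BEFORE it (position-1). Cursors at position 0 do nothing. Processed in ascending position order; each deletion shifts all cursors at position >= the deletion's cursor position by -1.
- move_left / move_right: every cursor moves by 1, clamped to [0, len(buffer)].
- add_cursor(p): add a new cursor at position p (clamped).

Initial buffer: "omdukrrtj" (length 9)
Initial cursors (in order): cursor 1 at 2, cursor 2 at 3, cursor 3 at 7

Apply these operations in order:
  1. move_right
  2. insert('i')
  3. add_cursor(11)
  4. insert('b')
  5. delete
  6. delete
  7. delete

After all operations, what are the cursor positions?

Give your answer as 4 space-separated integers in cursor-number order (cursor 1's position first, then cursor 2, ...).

After op 1 (move_right): buffer="omdukrrtj" (len 9), cursors c1@3 c2@4 c3@8, authorship .........
After op 2 (insert('i')): buffer="omdiuikrrtij" (len 12), cursors c1@4 c2@6 c3@11, authorship ...1.2....3.
After op 3 (add_cursor(11)): buffer="omdiuikrrtij" (len 12), cursors c1@4 c2@6 c3@11 c4@11, authorship ...1.2....3.
After op 4 (insert('b')): buffer="omdibuibkrrtibbj" (len 16), cursors c1@5 c2@8 c3@15 c4@15, authorship ...11.22....334.
After op 5 (delete): buffer="omdiuikrrtij" (len 12), cursors c1@4 c2@6 c3@11 c4@11, authorship ...1.2....3.
After op 6 (delete): buffer="omdukrrj" (len 8), cursors c1@3 c2@4 c3@7 c4@7, authorship ........
After op 7 (delete): buffer="omkj" (len 4), cursors c1@2 c2@2 c3@3 c4@3, authorship ....

Answer: 2 2 3 3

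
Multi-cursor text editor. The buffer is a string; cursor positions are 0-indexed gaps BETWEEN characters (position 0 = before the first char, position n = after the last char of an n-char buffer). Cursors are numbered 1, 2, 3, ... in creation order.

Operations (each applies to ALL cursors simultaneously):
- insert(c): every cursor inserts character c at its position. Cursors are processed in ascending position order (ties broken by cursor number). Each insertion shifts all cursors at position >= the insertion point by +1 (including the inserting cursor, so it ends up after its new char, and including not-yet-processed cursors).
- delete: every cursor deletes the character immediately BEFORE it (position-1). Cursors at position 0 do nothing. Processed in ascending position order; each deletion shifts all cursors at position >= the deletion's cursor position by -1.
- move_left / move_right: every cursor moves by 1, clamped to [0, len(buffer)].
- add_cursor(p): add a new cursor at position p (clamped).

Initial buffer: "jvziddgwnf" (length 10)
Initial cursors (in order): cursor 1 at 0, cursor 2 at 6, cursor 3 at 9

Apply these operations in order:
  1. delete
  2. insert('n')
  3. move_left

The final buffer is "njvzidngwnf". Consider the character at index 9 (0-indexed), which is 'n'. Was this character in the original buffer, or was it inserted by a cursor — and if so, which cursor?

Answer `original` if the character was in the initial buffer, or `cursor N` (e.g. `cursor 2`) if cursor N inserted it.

Answer: cursor 3

Derivation:
After op 1 (delete): buffer="jvzidgwf" (len 8), cursors c1@0 c2@5 c3@7, authorship ........
After op 2 (insert('n')): buffer="njvzidngwnf" (len 11), cursors c1@1 c2@7 c3@10, authorship 1.....2..3.
After op 3 (move_left): buffer="njvzidngwnf" (len 11), cursors c1@0 c2@6 c3@9, authorship 1.....2..3.
Authorship (.=original, N=cursor N): 1 . . . . . 2 . . 3 .
Index 9: author = 3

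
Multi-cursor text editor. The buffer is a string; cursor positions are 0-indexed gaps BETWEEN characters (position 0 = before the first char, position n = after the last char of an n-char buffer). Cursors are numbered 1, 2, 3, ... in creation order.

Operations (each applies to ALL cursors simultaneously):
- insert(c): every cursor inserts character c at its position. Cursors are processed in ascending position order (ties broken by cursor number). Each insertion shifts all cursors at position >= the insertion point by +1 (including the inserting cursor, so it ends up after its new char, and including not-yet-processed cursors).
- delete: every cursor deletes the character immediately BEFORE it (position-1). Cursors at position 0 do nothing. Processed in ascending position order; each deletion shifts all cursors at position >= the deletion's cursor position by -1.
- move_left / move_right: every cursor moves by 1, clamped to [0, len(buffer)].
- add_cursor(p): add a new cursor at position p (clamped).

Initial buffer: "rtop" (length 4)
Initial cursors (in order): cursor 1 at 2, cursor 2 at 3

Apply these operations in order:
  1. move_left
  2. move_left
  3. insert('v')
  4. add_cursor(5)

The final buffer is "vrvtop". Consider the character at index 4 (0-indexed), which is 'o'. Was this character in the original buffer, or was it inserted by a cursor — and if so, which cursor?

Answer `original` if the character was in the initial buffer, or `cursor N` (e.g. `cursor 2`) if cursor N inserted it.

Answer: original

Derivation:
After op 1 (move_left): buffer="rtop" (len 4), cursors c1@1 c2@2, authorship ....
After op 2 (move_left): buffer="rtop" (len 4), cursors c1@0 c2@1, authorship ....
After op 3 (insert('v')): buffer="vrvtop" (len 6), cursors c1@1 c2@3, authorship 1.2...
After op 4 (add_cursor(5)): buffer="vrvtop" (len 6), cursors c1@1 c2@3 c3@5, authorship 1.2...
Authorship (.=original, N=cursor N): 1 . 2 . . .
Index 4: author = original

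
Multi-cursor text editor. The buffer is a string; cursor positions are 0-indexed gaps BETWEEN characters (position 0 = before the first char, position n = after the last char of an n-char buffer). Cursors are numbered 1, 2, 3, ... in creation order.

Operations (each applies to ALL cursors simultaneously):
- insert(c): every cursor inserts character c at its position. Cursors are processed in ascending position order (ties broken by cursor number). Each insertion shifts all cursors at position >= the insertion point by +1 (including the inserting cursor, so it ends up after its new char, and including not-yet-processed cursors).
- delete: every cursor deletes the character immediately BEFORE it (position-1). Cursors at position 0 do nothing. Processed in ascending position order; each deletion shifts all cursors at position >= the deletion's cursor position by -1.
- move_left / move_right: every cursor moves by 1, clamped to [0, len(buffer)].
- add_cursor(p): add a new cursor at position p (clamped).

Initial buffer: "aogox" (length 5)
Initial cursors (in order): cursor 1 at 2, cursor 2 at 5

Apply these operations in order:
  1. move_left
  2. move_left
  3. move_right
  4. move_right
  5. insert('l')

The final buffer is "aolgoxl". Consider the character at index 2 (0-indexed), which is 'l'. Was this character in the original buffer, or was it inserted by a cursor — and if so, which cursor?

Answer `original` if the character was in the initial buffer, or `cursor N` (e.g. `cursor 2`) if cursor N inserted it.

After op 1 (move_left): buffer="aogox" (len 5), cursors c1@1 c2@4, authorship .....
After op 2 (move_left): buffer="aogox" (len 5), cursors c1@0 c2@3, authorship .....
After op 3 (move_right): buffer="aogox" (len 5), cursors c1@1 c2@4, authorship .....
After op 4 (move_right): buffer="aogox" (len 5), cursors c1@2 c2@5, authorship .....
After op 5 (insert('l')): buffer="aolgoxl" (len 7), cursors c1@3 c2@7, authorship ..1...2
Authorship (.=original, N=cursor N): . . 1 . . . 2
Index 2: author = 1

Answer: cursor 1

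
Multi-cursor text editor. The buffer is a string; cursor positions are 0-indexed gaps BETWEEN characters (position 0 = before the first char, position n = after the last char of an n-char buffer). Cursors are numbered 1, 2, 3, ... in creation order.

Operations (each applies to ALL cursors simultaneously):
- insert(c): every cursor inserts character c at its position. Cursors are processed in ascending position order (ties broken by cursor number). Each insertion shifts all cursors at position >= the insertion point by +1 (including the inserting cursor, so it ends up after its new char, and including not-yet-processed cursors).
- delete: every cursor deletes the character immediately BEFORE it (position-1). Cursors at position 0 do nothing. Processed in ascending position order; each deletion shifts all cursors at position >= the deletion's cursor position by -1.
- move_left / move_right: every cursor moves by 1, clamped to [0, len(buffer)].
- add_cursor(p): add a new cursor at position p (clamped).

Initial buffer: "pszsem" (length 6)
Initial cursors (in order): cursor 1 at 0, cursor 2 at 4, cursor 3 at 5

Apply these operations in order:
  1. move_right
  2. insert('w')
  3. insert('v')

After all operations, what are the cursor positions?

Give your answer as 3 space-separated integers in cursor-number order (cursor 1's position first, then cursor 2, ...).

Answer: 3 9 12

Derivation:
After op 1 (move_right): buffer="pszsem" (len 6), cursors c1@1 c2@5 c3@6, authorship ......
After op 2 (insert('w')): buffer="pwszsewmw" (len 9), cursors c1@2 c2@7 c3@9, authorship .1....2.3
After op 3 (insert('v')): buffer="pwvszsewvmwv" (len 12), cursors c1@3 c2@9 c3@12, authorship .11....22.33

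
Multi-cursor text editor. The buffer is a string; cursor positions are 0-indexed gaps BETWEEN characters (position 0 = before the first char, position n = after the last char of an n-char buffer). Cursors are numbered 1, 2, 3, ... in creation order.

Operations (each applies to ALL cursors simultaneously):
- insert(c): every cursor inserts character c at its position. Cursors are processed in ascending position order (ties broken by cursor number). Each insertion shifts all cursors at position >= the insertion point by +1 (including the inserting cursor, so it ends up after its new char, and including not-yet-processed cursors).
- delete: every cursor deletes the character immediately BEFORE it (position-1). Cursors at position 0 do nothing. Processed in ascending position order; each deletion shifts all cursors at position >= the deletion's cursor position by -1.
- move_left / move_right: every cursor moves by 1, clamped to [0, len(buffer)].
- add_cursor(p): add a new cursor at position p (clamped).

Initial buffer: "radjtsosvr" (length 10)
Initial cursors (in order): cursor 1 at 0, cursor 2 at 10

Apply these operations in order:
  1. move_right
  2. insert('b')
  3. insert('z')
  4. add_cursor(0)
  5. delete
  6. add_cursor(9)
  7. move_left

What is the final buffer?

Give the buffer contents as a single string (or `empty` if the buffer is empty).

After op 1 (move_right): buffer="radjtsosvr" (len 10), cursors c1@1 c2@10, authorship ..........
After op 2 (insert('b')): buffer="rbadjtsosvrb" (len 12), cursors c1@2 c2@12, authorship .1.........2
After op 3 (insert('z')): buffer="rbzadjtsosvrbz" (len 14), cursors c1@3 c2@14, authorship .11.........22
After op 4 (add_cursor(0)): buffer="rbzadjtsosvrbz" (len 14), cursors c3@0 c1@3 c2@14, authorship .11.........22
After op 5 (delete): buffer="rbadjtsosvrb" (len 12), cursors c3@0 c1@2 c2@12, authorship .1.........2
After op 6 (add_cursor(9)): buffer="rbadjtsosvrb" (len 12), cursors c3@0 c1@2 c4@9 c2@12, authorship .1.........2
After op 7 (move_left): buffer="rbadjtsosvrb" (len 12), cursors c3@0 c1@1 c4@8 c2@11, authorship .1.........2

Answer: rbadjtsosvrb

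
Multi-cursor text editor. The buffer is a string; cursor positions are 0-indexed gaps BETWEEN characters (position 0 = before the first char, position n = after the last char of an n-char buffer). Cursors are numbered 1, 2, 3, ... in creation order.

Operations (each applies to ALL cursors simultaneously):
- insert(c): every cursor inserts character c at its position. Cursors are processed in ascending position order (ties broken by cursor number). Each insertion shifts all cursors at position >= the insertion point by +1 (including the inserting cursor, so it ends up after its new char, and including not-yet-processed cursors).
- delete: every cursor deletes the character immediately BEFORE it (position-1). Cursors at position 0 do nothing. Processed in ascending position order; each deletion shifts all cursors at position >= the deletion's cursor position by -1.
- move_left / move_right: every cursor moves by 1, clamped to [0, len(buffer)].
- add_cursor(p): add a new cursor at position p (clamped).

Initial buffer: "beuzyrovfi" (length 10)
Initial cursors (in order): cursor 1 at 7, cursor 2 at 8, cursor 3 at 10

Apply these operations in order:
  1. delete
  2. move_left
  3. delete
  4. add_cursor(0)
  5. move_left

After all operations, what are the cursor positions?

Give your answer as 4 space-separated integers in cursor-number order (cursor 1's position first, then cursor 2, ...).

Answer: 2 2 2 0

Derivation:
After op 1 (delete): buffer="beuzyrf" (len 7), cursors c1@6 c2@6 c3@7, authorship .......
After op 2 (move_left): buffer="beuzyrf" (len 7), cursors c1@5 c2@5 c3@6, authorship .......
After op 3 (delete): buffer="beuf" (len 4), cursors c1@3 c2@3 c3@3, authorship ....
After op 4 (add_cursor(0)): buffer="beuf" (len 4), cursors c4@0 c1@3 c2@3 c3@3, authorship ....
After op 5 (move_left): buffer="beuf" (len 4), cursors c4@0 c1@2 c2@2 c3@2, authorship ....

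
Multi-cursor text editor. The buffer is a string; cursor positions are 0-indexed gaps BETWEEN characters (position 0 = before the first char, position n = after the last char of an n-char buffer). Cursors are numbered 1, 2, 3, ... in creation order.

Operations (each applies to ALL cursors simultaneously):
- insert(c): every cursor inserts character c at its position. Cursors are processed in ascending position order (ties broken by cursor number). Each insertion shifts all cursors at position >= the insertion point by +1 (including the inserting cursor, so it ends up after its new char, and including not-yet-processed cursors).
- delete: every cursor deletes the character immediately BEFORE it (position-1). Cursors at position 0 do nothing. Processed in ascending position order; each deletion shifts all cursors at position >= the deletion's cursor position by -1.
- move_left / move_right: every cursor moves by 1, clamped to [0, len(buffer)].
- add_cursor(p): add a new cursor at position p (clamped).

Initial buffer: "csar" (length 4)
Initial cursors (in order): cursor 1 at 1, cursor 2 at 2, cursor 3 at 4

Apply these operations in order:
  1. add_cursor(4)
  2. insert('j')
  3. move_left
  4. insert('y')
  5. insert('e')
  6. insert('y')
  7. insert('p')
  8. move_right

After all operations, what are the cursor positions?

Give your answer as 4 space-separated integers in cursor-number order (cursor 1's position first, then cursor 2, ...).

After op 1 (add_cursor(4)): buffer="csar" (len 4), cursors c1@1 c2@2 c3@4 c4@4, authorship ....
After op 2 (insert('j')): buffer="cjsjarjj" (len 8), cursors c1@2 c2@4 c3@8 c4@8, authorship .1.2..34
After op 3 (move_left): buffer="cjsjarjj" (len 8), cursors c1@1 c2@3 c3@7 c4@7, authorship .1.2..34
After op 4 (insert('y')): buffer="cyjsyjarjyyj" (len 12), cursors c1@2 c2@5 c3@11 c4@11, authorship .11.22..3344
After op 5 (insert('e')): buffer="cyejsyejarjyyeej" (len 16), cursors c1@3 c2@7 c3@15 c4@15, authorship .111.222..334344
After op 6 (insert('y')): buffer="cyeyjsyeyjarjyyeeyyj" (len 20), cursors c1@4 c2@9 c3@19 c4@19, authorship .1111.2222..33434344
After op 7 (insert('p')): buffer="cyeypjsyeypjarjyyeeyyppj" (len 24), cursors c1@5 c2@11 c3@23 c4@23, authorship .11111.22222..3343434344
After op 8 (move_right): buffer="cyeypjsyeypjarjyyeeyyppj" (len 24), cursors c1@6 c2@12 c3@24 c4@24, authorship .11111.22222..3343434344

Answer: 6 12 24 24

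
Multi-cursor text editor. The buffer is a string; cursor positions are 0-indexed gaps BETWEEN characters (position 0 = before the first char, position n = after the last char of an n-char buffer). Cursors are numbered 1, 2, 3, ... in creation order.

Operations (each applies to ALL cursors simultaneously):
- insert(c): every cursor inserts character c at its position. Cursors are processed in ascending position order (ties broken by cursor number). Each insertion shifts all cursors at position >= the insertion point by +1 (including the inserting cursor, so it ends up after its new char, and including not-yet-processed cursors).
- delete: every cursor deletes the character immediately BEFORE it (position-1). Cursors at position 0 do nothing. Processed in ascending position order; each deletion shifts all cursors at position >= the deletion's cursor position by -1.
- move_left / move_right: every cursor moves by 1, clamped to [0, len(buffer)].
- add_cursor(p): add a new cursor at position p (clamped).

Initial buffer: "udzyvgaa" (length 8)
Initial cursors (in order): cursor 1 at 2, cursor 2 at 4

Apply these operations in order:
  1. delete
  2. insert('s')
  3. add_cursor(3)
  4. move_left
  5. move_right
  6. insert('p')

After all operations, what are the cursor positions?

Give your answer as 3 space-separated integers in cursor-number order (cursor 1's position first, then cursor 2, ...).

After op 1 (delete): buffer="uzvgaa" (len 6), cursors c1@1 c2@2, authorship ......
After op 2 (insert('s')): buffer="uszsvgaa" (len 8), cursors c1@2 c2@4, authorship .1.2....
After op 3 (add_cursor(3)): buffer="uszsvgaa" (len 8), cursors c1@2 c3@3 c2@4, authorship .1.2....
After op 4 (move_left): buffer="uszsvgaa" (len 8), cursors c1@1 c3@2 c2@3, authorship .1.2....
After op 5 (move_right): buffer="uszsvgaa" (len 8), cursors c1@2 c3@3 c2@4, authorship .1.2....
After op 6 (insert('p')): buffer="uspzpspvgaa" (len 11), cursors c1@3 c3@5 c2@7, authorship .11.322....

Answer: 3 7 5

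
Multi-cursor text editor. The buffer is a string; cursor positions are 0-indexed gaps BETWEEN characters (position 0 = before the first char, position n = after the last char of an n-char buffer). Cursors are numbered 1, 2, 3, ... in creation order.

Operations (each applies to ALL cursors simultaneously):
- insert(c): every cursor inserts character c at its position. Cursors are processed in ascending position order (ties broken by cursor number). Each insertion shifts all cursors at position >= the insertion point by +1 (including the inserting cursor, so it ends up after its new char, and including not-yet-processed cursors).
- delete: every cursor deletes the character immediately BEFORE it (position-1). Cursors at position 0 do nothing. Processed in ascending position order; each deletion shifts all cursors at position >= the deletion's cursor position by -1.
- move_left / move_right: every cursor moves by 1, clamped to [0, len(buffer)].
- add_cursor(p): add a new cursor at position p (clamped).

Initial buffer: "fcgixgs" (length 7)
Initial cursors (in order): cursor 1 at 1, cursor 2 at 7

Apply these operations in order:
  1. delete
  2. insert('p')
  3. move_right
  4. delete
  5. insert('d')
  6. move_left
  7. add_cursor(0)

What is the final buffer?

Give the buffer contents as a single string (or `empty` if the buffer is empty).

Answer: pdgixgd

Derivation:
After op 1 (delete): buffer="cgixg" (len 5), cursors c1@0 c2@5, authorship .....
After op 2 (insert('p')): buffer="pcgixgp" (len 7), cursors c1@1 c2@7, authorship 1.....2
After op 3 (move_right): buffer="pcgixgp" (len 7), cursors c1@2 c2@7, authorship 1.....2
After op 4 (delete): buffer="pgixg" (len 5), cursors c1@1 c2@5, authorship 1....
After op 5 (insert('d')): buffer="pdgixgd" (len 7), cursors c1@2 c2@7, authorship 11....2
After op 6 (move_left): buffer="pdgixgd" (len 7), cursors c1@1 c2@6, authorship 11....2
After op 7 (add_cursor(0)): buffer="pdgixgd" (len 7), cursors c3@0 c1@1 c2@6, authorship 11....2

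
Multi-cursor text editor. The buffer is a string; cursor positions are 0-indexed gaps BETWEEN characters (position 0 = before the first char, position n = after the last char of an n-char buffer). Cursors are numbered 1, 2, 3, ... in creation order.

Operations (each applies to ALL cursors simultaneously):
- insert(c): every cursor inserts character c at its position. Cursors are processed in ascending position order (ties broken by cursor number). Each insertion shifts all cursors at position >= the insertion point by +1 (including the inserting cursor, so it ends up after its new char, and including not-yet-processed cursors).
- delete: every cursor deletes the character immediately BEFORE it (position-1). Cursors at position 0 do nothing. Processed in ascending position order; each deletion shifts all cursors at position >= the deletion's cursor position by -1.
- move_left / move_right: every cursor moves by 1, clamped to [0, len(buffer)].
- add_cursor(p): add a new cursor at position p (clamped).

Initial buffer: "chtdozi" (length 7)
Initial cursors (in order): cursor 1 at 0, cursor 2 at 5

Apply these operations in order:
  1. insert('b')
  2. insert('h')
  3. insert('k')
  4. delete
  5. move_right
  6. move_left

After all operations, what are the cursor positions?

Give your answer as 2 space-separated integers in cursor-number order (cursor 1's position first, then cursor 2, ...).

Answer: 2 9

Derivation:
After op 1 (insert('b')): buffer="bchtdobzi" (len 9), cursors c1@1 c2@7, authorship 1.....2..
After op 2 (insert('h')): buffer="bhchtdobhzi" (len 11), cursors c1@2 c2@9, authorship 11.....22..
After op 3 (insert('k')): buffer="bhkchtdobhkzi" (len 13), cursors c1@3 c2@11, authorship 111.....222..
After op 4 (delete): buffer="bhchtdobhzi" (len 11), cursors c1@2 c2@9, authorship 11.....22..
After op 5 (move_right): buffer="bhchtdobhzi" (len 11), cursors c1@3 c2@10, authorship 11.....22..
After op 6 (move_left): buffer="bhchtdobhzi" (len 11), cursors c1@2 c2@9, authorship 11.....22..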